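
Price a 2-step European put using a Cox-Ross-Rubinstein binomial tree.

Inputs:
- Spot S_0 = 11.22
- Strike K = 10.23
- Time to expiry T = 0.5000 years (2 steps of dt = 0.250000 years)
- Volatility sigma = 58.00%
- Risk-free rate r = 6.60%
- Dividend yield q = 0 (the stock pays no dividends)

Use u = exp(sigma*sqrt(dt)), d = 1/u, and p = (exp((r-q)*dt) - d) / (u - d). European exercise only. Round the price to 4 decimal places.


dt = T/N = 0.250000
u = exp(sigma*sqrt(dt)) = 1.336427; d = 1/u = 0.748264
p = (exp((r-q)*dt) - d) / (u - d) = 0.456290
Discount per step: exp(-r*dt) = 0.983635
Stock lattice S(k, i) with i counting down-moves:
  k=0: S(0,0) = 11.2200
  k=1: S(1,0) = 14.9947; S(1,1) = 8.3955
  k=2: S(2,0) = 20.0394; S(2,1) = 11.2200; S(2,2) = 6.2821
Terminal payoffs V(N, i) = max(K - S_T, 0):
  V(2,0) = 0.000000; V(2,1) = 0.000000; V(2,2) = 3.947940
Backward induction: V(k, i) = exp(-r*dt) * [p * V(k+1, i) + (1-p) * V(k+1, i+1)].
  V(1,0) = exp(-r*dt) * [p*0.000000 + (1-p)*0.000000] = 0.000000
  V(1,1) = exp(-r*dt) * [p*0.000000 + (1-p)*3.947940] = 2.111407
  V(0,0) = exp(-r*dt) * [p*0.000000 + (1-p)*2.111407] = 1.129207

Answer: Price = V(0,0) = 1.1292


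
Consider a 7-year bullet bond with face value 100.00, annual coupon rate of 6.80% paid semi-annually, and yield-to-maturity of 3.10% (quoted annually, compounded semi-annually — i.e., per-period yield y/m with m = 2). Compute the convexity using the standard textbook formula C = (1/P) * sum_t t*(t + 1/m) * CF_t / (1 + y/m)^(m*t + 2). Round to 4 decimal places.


Coupon per period c = face * coupon_rate / m = 3.400000
Periods per year m = 2; per-period yield y/m = 0.015500
Number of cashflows N = 14
Cashflows (t years, CF_t, discount factor 1/(1+y/m)^(m*t), PV):
  t = 0.5000: CF_t = 3.400000, DF = 0.984737, PV = 3.348104
  t = 1.0000: CF_t = 3.400000, DF = 0.969706, PV = 3.297001
  t = 1.5000: CF_t = 3.400000, DF = 0.954905, PV = 3.246677
  t = 2.0000: CF_t = 3.400000, DF = 0.940330, PV = 3.197122
  t = 2.5000: CF_t = 3.400000, DF = 0.925977, PV = 3.148323
  t = 3.0000: CF_t = 3.400000, DF = 0.911844, PV = 3.100269
  t = 3.5000: CF_t = 3.400000, DF = 0.897926, PV = 3.052948
  t = 4.0000: CF_t = 3.400000, DF = 0.884220, PV = 3.006350
  t = 4.5000: CF_t = 3.400000, DF = 0.870724, PV = 2.960463
  t = 5.0000: CF_t = 3.400000, DF = 0.857434, PV = 2.915276
  t = 5.5000: CF_t = 3.400000, DF = 0.844347, PV = 2.870779
  t = 6.0000: CF_t = 3.400000, DF = 0.831459, PV = 2.826961
  t = 6.5000: CF_t = 3.400000, DF = 0.818768, PV = 2.783812
  t = 7.0000: CF_t = 103.400000, DF = 0.806271, PV = 83.368416
Price P = sum_t PV_t = 123.122500
Convexity numerator sum_t t*(t + 1/m) * CF_t / (1+y/m)^(m*t + 2):
  t = 0.5000: term = 1.623339
  t = 1.0000: term = 4.795683
  t = 1.5000: term = 9.444969
  t = 2.0000: term = 15.501344
  t = 2.5000: term = 22.897111
  t = 3.0000: term = 31.566672
  t = 3.5000: term = 41.446475
  t = 4.0000: term = 52.474963
  t = 4.5000: term = 64.592520
  t = 5.0000: term = 77.741422
  t = 5.5000: term = 91.865786
  t = 6.0000: term = 106.911528
  t = 6.5000: term = 122.826308
  t = 7.0000: term = 4244.250401
Convexity = (1/P) * sum = 4887.938520 / 123.122500 = 39.699799

Answer: Convexity = 39.6998


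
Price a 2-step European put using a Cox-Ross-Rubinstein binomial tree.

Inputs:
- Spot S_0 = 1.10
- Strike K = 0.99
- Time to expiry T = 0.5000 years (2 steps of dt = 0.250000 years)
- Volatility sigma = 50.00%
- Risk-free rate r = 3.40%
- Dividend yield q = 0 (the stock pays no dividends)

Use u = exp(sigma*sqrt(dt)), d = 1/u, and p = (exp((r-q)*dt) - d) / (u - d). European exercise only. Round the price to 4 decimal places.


dt = T/N = 0.250000
u = exp(sigma*sqrt(dt)) = 1.284025; d = 1/u = 0.778801
p = (exp((r-q)*dt) - d) / (u - d) = 0.454719
Discount per step: exp(-r*dt) = 0.991536
Stock lattice S(k, i) with i counting down-moves:
  k=0: S(0,0) = 1.1000
  k=1: S(1,0) = 1.4124; S(1,1) = 0.8567
  k=2: S(2,0) = 1.8136; S(2,1) = 1.1000; S(2,2) = 0.6672
Terminal payoffs V(N, i) = max(K - S_T, 0):
  V(2,0) = 0.000000; V(2,1) = 0.000000; V(2,2) = 0.322816
Backward induction: V(k, i) = exp(-r*dt) * [p * V(k+1, i) + (1-p) * V(k+1, i+1)].
  V(1,0) = exp(-r*dt) * [p*0.000000 + (1-p)*0.000000] = 0.000000
  V(1,1) = exp(-r*dt) * [p*0.000000 + (1-p)*0.322816] = 0.174536
  V(0,0) = exp(-r*dt) * [p*0.000000 + (1-p)*0.174536] = 0.094365

Answer: Price = V(0,0) = 0.0944


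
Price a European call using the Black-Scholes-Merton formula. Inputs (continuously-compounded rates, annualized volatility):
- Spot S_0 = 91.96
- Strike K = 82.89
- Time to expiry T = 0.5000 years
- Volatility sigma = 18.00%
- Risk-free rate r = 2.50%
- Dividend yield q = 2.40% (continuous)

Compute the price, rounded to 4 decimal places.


Answer: Price = 10.2754

Derivation:
d1 = (ln(S/K) + (r - q + 0.5*sigma^2) * T) / (sigma * sqrt(T)) = 0.88340635
d2 = d1 - sigma * sqrt(T) = 0.75612713
exp(-rT) = 0.98757780; exp(-qT) = 0.98807171
C = S_0 * exp(-qT) * N(d1) - K * exp(-rT) * N(d2)
N(d1) = 0.81149162; N(d2) = 0.77521351
C = 91.9600 * 0.98807171 * 0.81149162 - 82.8900 * 0.98757780 * 0.77521351 = 10.2754


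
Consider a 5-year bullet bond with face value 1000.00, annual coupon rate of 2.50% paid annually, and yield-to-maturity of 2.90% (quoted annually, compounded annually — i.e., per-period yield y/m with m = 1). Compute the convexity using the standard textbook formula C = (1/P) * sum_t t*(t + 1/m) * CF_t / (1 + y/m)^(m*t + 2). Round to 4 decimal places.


Answer: Convexity = 26.5213

Derivation:
Coupon per period c = face * coupon_rate / m = 25.000000
Periods per year m = 1; per-period yield y/m = 0.029000
Number of cashflows N = 5
Cashflows (t years, CF_t, discount factor 1/(1+y/m)^(m*t), PV):
  t = 1.0000: CF_t = 25.000000, DF = 0.971817, PV = 24.295432
  t = 2.0000: CF_t = 25.000000, DF = 0.944429, PV = 23.610722
  t = 3.0000: CF_t = 25.000000, DF = 0.917812, PV = 22.945308
  t = 4.0000: CF_t = 25.000000, DF = 0.891946, PV = 22.298647
  t = 5.0000: CF_t = 1025.000000, DF = 0.866808, PV = 888.478640
Price P = sum_t PV_t = 981.628749
Convexity numerator sum_t t*(t + 1/m) * CF_t / (1+y/m)^(m*t + 2):
  t = 1.0000: term = 45.890615
  t = 2.0000: term = 133.791881
  t = 3.0000: term = 260.042529
  t = 4.0000: term = 421.189713
  t = 5.0000: term = 25173.146123
Convexity = (1/P) * sum = 26034.060861 / 981.628749 = 26.521290


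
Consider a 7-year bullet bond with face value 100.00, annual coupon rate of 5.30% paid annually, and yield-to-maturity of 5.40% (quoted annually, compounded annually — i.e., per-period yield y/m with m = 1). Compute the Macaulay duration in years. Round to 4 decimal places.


Answer: Macaulay duration = 6.0241 years

Derivation:
Coupon per period c = face * coupon_rate / m = 5.300000
Periods per year m = 1; per-period yield y/m = 0.054000
Number of cashflows N = 7
Cashflows (t years, CF_t, discount factor 1/(1+y/m)^(m*t), PV):
  t = 1.0000: CF_t = 5.300000, DF = 0.948767, PV = 5.028463
  t = 2.0000: CF_t = 5.300000, DF = 0.900158, PV = 4.770838
  t = 3.0000: CF_t = 5.300000, DF = 0.854040, PV = 4.526412
  t = 4.0000: CF_t = 5.300000, DF = 0.810285, PV = 4.294508
  t = 5.0000: CF_t = 5.300000, DF = 0.768771, PV = 4.074486
  t = 6.0000: CF_t = 5.300000, DF = 0.729384, PV = 3.865736
  t = 7.0000: CF_t = 105.300000, DF = 0.692015, PV = 72.869216
Price P = sum_t PV_t = 99.429658
Macaulay numerator sum_t t * PV_t:
  t * PV_t at t = 1.0000: 5.028463
  t * PV_t at t = 2.0000: 9.541676
  t * PV_t at t = 3.0000: 13.579235
  t * PV_t at t = 4.0000: 17.178032
  t * PV_t at t = 5.0000: 20.372429
  t * PV_t at t = 6.0000: 23.194417
  t * PV_t at t = 7.0000: 510.084510
Macaulay duration D = (sum_t t * PV_t) / P = 598.978761 / 99.429658 = 6.024146


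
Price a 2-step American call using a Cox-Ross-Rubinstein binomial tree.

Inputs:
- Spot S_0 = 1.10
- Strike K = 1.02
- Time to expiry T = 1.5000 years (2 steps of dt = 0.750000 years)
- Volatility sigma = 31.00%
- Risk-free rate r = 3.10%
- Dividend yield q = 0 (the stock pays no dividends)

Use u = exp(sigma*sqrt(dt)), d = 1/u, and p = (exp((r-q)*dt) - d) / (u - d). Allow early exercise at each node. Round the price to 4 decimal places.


dt = T/N = 0.750000
u = exp(sigma*sqrt(dt)) = 1.307959; d = 1/u = 0.764550
p = (exp((r-q)*dt) - d) / (u - d) = 0.476570
Discount per step: exp(-r*dt) = 0.977018
Stock lattice S(k, i) with i counting down-moves:
  k=0: S(0,0) = 1.1000
  k=1: S(1,0) = 1.4388; S(1,1) = 0.8410
  k=2: S(2,0) = 1.8818; S(2,1) = 1.1000; S(2,2) = 0.6430
Terminal payoffs V(N, i) = max(S_T - K, 0):
  V(2,0) = 0.861832; V(2,1) = 0.080000; V(2,2) = 0.000000
Backward induction: V(k, i) = exp(-r*dt) * [p * V(k+1, i) + (1-p) * V(k+1, i+1)]; then take max(V_cont, immediate exercise) for American.
  V(1,0) = exp(-r*dt) * [p*0.861832 + (1-p)*0.080000] = 0.442196; exercise = 0.418755; V(1,0) = max -> 0.442196
  V(1,1) = exp(-r*dt) * [p*0.080000 + (1-p)*0.000000] = 0.037249; exercise = 0.000000; V(1,1) = max -> 0.037249
  V(0,0) = exp(-r*dt) * [p*0.442196 + (1-p)*0.037249] = 0.224944; exercise = 0.080000; V(0,0) = max -> 0.224944

Answer: Price = V(0,0) = 0.2249


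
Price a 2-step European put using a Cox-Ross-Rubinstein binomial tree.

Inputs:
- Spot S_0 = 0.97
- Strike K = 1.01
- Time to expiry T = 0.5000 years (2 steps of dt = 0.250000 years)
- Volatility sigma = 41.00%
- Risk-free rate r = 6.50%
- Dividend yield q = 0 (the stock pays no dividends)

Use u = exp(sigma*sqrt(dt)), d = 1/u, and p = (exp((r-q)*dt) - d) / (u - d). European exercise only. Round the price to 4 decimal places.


Answer: Price = V(0,0) = 0.1121

Derivation:
dt = T/N = 0.250000
u = exp(sigma*sqrt(dt)) = 1.227525; d = 1/u = 0.814647
p = (exp((r-q)*dt) - d) / (u - d) = 0.488608
Discount per step: exp(-r*dt) = 0.983881
Stock lattice S(k, i) with i counting down-moves:
  k=0: S(0,0) = 0.9700
  k=1: S(1,0) = 1.1907; S(1,1) = 0.7902
  k=2: S(2,0) = 1.4616; S(2,1) = 0.9700; S(2,2) = 0.6437
Terminal payoffs V(N, i) = max(K - S_T, 0):
  V(2,0) = 0.000000; V(2,1) = 0.040000; V(2,2) = 0.366259
Backward induction: V(k, i) = exp(-r*dt) * [p * V(k+1, i) + (1-p) * V(k+1, i+1)].
  V(1,0) = exp(-r*dt) * [p*0.000000 + (1-p)*0.040000] = 0.020126
  V(1,1) = exp(-r*dt) * [p*0.040000 + (1-p)*0.366259] = 0.203512
  V(0,0) = exp(-r*dt) * [p*0.020126 + (1-p)*0.203512] = 0.112072


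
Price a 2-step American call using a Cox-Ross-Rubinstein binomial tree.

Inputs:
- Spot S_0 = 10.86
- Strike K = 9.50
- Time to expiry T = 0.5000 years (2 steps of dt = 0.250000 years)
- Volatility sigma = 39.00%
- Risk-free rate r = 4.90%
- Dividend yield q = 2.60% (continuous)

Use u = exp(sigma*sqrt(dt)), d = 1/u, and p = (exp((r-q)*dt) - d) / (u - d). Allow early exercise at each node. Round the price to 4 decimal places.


dt = T/N = 0.250000
u = exp(sigma*sqrt(dt)) = 1.215311; d = 1/u = 0.822835
p = (exp((r-q)*dt) - d) / (u - d) = 0.466097
Discount per step: exp(-r*dt) = 0.987825
Stock lattice S(k, i) with i counting down-moves:
  k=0: S(0,0) = 10.8600
  k=1: S(1,0) = 13.1983; S(1,1) = 8.9360
  k=2: S(2,0) = 16.0400; S(2,1) = 10.8600; S(2,2) = 7.3528
Terminal payoffs V(N, i) = max(S_T - K, 0):
  V(2,0) = 6.540011; V(2,1) = 1.360000; V(2,2) = 0.000000
Backward induction: V(k, i) = exp(-r*dt) * [p * V(k+1, i) + (1-p) * V(k+1, i+1)]; then take max(V_cont, immediate exercise) for American.
  V(1,0) = exp(-r*dt) * [p*6.540011 + (1-p)*1.360000] = 3.728432; exercise = 3.698277; V(1,0) = max -> 3.728432
  V(1,1) = exp(-r*dt) * [p*1.360000 + (1-p)*0.000000] = 0.626174; exercise = 0.000000; V(1,1) = max -> 0.626174
  V(0,0) = exp(-r*dt) * [p*3.728432 + (1-p)*0.626174] = 2.046897; exercise = 1.360000; V(0,0) = max -> 2.046897

Answer: Price = V(0,0) = 2.0469


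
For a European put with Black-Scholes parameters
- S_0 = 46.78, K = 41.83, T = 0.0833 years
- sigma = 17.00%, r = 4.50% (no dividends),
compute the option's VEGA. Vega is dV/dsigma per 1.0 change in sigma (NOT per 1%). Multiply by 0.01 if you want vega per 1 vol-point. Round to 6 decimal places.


d1 = 2.3803987199; d2 = 2.3313337629
phi(d1) = 0.0234687022; exp(-qT) = 1.0000000000; exp(-rT) = 0.9962585169
Vega = S * exp(-qT) * phi(d1) * sqrt(T) = 46.7800 * 1.0000000000 * 0.0234687022 * 0.2886173938 = 0.316863

Answer: Vega = 0.316863


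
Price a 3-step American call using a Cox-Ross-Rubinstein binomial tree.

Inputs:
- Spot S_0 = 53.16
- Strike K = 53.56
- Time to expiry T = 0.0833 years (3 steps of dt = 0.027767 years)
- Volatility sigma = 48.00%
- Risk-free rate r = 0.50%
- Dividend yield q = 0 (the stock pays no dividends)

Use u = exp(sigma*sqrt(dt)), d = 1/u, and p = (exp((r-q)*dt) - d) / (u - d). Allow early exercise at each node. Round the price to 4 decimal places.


Answer: Price = V(0,0) = 3.0075

Derivation:
dt = T/N = 0.027767
u = exp(sigma*sqrt(dt)) = 1.083270; d = 1/u = 0.923131
p = (exp((r-q)*dt) - d) / (u - d) = 0.480882
Discount per step: exp(-r*dt) = 0.999861
Stock lattice S(k, i) with i counting down-moves:
  k=0: S(0,0) = 53.1600
  k=1: S(1,0) = 57.5866; S(1,1) = 49.0737
  k=2: S(2,0) = 62.3818; S(2,1) = 53.1600; S(2,2) = 45.3014
  k=3: S(3,0) = 67.5764; S(3,1) = 57.5866; S(3,2) = 49.0737; S(3,3) = 41.8191
Terminal payoffs V(N, i) = max(S_T - K, 0):
  V(3,0) = 14.016361; V(3,1) = 4.026619; V(3,2) = 0.000000; V(3,3) = 0.000000
Backward induction: V(k, i) = exp(-r*dt) * [p * V(k+1, i) + (1-p) * V(k+1, i+1)]; then take max(V_cont, immediate exercise) for American.
  V(2,0) = exp(-r*dt) * [p*14.016361 + (1-p)*4.026619] = 8.829277; exercise = 8.821841; V(2,0) = max -> 8.829277
  V(2,1) = exp(-r*dt) * [p*4.026619 + (1-p)*0.000000] = 1.936058; exercise = 0.000000; V(2,1) = max -> 1.936058
  V(2,2) = exp(-r*dt) * [p*0.000000 + (1-p)*0.000000] = 0.000000; exercise = 0.000000; V(2,2) = max -> 0.000000
  V(1,0) = exp(-r*dt) * [p*8.829277 + (1-p)*1.936058] = 5.250152; exercise = 4.026619; V(1,0) = max -> 5.250152
  V(1,1) = exp(-r*dt) * [p*1.936058 + (1-p)*0.000000] = 0.930886; exercise = 0.000000; V(1,1) = max -> 0.930886
  V(0,0) = exp(-r*dt) * [p*5.250152 + (1-p)*0.930886] = 3.007524; exercise = 0.000000; V(0,0) = max -> 3.007524


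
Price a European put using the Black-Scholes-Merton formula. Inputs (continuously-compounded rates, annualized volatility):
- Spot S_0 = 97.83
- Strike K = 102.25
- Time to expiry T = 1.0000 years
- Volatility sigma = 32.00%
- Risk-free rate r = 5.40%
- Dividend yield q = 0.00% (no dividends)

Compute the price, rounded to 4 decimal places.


d1 = (ln(S/K) + (r - q + 0.5*sigma^2) * T) / (sigma * sqrt(T)) = 0.19065776
d2 = d1 - sigma * sqrt(T) = -0.12934224
exp(-rT) = 0.94743211; exp(-qT) = 1.00000000
P = K * exp(-rT) * N(-d2) - S_0 * exp(-qT) * N(-d1)
N(-d1) = 0.42439687; N(-d2) = 0.55145657
P = 102.2500 * 0.94743211 * 0.55145657 - 97.8300 * 1.00000000 * 0.42439687 = 11.9036

Answer: Price = 11.9036


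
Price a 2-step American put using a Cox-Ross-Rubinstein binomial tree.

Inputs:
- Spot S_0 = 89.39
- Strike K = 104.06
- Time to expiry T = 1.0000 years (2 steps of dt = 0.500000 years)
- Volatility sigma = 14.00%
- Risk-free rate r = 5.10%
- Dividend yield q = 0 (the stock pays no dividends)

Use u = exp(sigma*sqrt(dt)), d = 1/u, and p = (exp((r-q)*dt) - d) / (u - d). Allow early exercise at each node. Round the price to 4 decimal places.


dt = T/N = 0.500000
u = exp(sigma*sqrt(dt)) = 1.104061; d = 1/u = 0.905747
p = (exp((r-q)*dt) - d) / (u - d) = 0.605509
Discount per step: exp(-r*dt) = 0.974822
Stock lattice S(k, i) with i counting down-moves:
  k=0: S(0,0) = 89.3900
  k=1: S(1,0) = 98.6920; S(1,1) = 80.9647
  k=2: S(2,0) = 108.9619; S(2,1) = 89.3900; S(2,2) = 73.3336
Terminal payoffs V(N, i) = max(K - S_T, 0):
  V(2,0) = 0.000000; V(2,1) = 14.670000; V(2,2) = 30.726398
Backward induction: V(k, i) = exp(-r*dt) * [p * V(k+1, i) + (1-p) * V(k+1, i+1)]; then take max(V_cont, immediate exercise) for American.
  V(1,0) = exp(-r*dt) * [p*0.000000 + (1-p)*14.670000] = 5.641472; exercise = 5.368012; V(1,0) = max -> 5.641472
  V(1,1) = exp(-r*dt) * [p*14.670000 + (1-p)*30.726398] = 20.475267; exercise = 23.095250; V(1,1) = max -> 23.095250
  V(0,0) = exp(-r*dt) * [p*5.641472 + (1-p)*23.095250] = 12.211430; exercise = 14.670000; V(0,0) = max -> 14.670000

Answer: Price = V(0,0) = 14.6700


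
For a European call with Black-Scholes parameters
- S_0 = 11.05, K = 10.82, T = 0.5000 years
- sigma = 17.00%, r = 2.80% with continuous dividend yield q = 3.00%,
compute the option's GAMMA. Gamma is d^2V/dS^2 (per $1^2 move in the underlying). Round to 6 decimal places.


Answer: Gamma = 0.288359

Derivation:
d1 = 0.2267662709; d2 = 0.1065581181
phi(d1) = 0.3888156310; exp(-qT) = 0.9851119396; exp(-rT) = 0.9860975443
Gamma = exp(-qT) * phi(d1) / (S * sigma * sqrt(T)) = 0.9851119396 * 0.3888156310 / (11.0500 * 0.1700 * 0.7071067812) = 0.288359


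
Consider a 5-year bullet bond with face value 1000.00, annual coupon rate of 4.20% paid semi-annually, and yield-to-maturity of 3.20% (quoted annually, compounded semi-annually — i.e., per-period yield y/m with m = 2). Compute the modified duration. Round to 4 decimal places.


Answer: Modified duration = 4.5015

Derivation:
Coupon per period c = face * coupon_rate / m = 21.000000
Periods per year m = 2; per-period yield y/m = 0.016000
Number of cashflows N = 10
Cashflows (t years, CF_t, discount factor 1/(1+y/m)^(m*t), PV):
  t = 0.5000: CF_t = 21.000000, DF = 0.984252, PV = 20.669291
  t = 1.0000: CF_t = 21.000000, DF = 0.968752, PV = 20.343791
  t = 1.5000: CF_t = 21.000000, DF = 0.953496, PV = 20.023416
  t = 2.0000: CF_t = 21.000000, DF = 0.938480, PV = 19.708087
  t = 2.5000: CF_t = 21.000000, DF = 0.923701, PV = 19.397723
  t = 3.0000: CF_t = 21.000000, DF = 0.909155, PV = 19.092247
  t = 3.5000: CF_t = 21.000000, DF = 0.894837, PV = 18.791582
  t = 4.0000: CF_t = 21.000000, DF = 0.880745, PV = 18.495651
  t = 4.5000: CF_t = 21.000000, DF = 0.866875, PV = 18.204381
  t = 5.0000: CF_t = 1021.000000, DF = 0.853224, PV = 871.141418
Price P = sum_t PV_t = 1045.867588
First compute Macaulay numerator sum_t t * PV_t:
  t * PV_t at t = 0.5000: 10.334646
  t * PV_t at t = 1.0000: 20.343791
  t * PV_t at t = 1.5000: 30.035124
  t * PV_t at t = 2.0000: 39.416173
  t * PV_t at t = 2.5000: 48.494308
  t * PV_t at t = 3.0000: 57.276741
  t * PV_t at t = 3.5000: 65.770536
  t * PV_t at t = 4.0000: 73.982606
  t * PV_t at t = 4.5000: 81.919716
  t * PV_t at t = 5.0000: 4355.707091
Macaulay duration D = 4783.280731 / 1045.867588 = 4.573505
Modified duration = D / (1 + y/m) = 4.573505 / (1 + 0.016000) = 4.501481


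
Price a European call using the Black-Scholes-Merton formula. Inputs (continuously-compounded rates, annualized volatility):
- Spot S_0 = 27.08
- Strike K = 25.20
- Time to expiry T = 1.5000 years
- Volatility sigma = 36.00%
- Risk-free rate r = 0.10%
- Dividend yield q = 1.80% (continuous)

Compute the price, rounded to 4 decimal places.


d1 = (ln(S/K) + (r - q + 0.5*sigma^2) * T) / (sigma * sqrt(T)) = 0.32580811
d2 = d1 - sigma * sqrt(T) = -0.11510004
exp(-rT) = 0.99850112; exp(-qT) = 0.97336124
C = S_0 * exp(-qT) * N(d1) - K * exp(-rT) * N(d2)
N(d1) = 0.62771523; N(d2) = 0.45418291
C = 27.0800 * 0.97336124 * 0.62771523 - 25.2000 * 0.99850112 * 0.45418291 = 5.1175

Answer: Price = 5.1175


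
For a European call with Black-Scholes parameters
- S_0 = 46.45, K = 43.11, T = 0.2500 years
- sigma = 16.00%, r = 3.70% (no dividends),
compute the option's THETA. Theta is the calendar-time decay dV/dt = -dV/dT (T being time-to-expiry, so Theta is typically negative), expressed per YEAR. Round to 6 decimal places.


Answer: Theta = -2.972614

Derivation:
d1 = 1.0883934563; d2 = 1.0083934563
phi(d1) = 0.2206365082; exp(-qT) = 1.0000000000; exp(-rT) = 0.9907926496
Theta = -S*exp(-qT)*phi(d1)*sigma/(2*sqrt(T)) - r*K*exp(-rT)*N(d2) + q*S*exp(-qT)*N(d1)
N(d1) = 0.8617892756; N(d2) = 0.8433671934; sqrt(T) = 0.5000000000
Term 1 = -46.4500 * 1.0000000000 * 0.2206365082 * 0.1600 / (2 * 0.5000000000) = -1.6397705289
Term 2 = -0.0370 * 43.1100 * 0.9907926496 * 0.8433671934 = -1.3328437079
Term 3 = 0 (no dividend yield, q = 0)
Theta = -1.6397705289 + (-1.3328437079) + (0.0000000000) = -2.972614


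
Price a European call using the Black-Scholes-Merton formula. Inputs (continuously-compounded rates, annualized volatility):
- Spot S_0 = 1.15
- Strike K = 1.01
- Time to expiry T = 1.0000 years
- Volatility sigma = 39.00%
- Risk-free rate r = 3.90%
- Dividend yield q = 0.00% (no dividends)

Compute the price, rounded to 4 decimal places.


Answer: Price = 0.2682

Derivation:
d1 = (ln(S/K) + (r - q + 0.5*sigma^2) * T) / (sigma * sqrt(T)) = 0.62785029
d2 = d1 - sigma * sqrt(T) = 0.23785029
exp(-rT) = 0.96175071; exp(-qT) = 1.00000000
C = S_0 * exp(-qT) * N(d1) - K * exp(-rT) * N(d2)
N(d1) = 0.73494899; N(d2) = 0.59400139
C = 1.1500 * 1.00000000 * 0.73494899 - 1.0100 * 0.96175071 * 0.59400139 = 0.2682


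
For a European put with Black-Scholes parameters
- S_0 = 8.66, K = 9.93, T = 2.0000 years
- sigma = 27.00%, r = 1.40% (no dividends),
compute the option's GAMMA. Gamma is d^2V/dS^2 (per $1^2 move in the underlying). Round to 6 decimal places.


Answer: Gamma = 0.120113

Derivation:
d1 = -0.0941388424; d2 = -0.4759765043
phi(d1) = 0.3971784536; exp(-qT) = 1.0000000000; exp(-rT) = 0.9723883668
Gamma = exp(-qT) * phi(d1) / (S * sigma * sqrt(T)) = 1.0000000000 * 0.3971784536 / (8.6600 * 0.2700 * 1.4142135624) = 0.120113


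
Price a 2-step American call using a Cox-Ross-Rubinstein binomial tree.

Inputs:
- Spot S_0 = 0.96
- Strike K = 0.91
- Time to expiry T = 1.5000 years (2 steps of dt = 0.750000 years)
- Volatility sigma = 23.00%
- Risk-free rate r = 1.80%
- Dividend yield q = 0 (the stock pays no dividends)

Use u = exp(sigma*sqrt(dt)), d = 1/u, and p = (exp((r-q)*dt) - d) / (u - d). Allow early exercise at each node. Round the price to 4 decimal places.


dt = T/N = 0.750000
u = exp(sigma*sqrt(dt)) = 1.220409; d = 1/u = 0.819398
p = (exp((r-q)*dt) - d) / (u - d) = 0.484261
Discount per step: exp(-r*dt) = 0.986591
Stock lattice S(k, i) with i counting down-moves:
  k=0: S(0,0) = 0.9600
  k=1: S(1,0) = 1.1716; S(1,1) = 0.7866
  k=2: S(2,0) = 1.4298; S(2,1) = 0.9600; S(2,2) = 0.6446
Terminal payoffs V(N, i) = max(S_T - K, 0):
  V(2,0) = 0.519822; V(2,1) = 0.050000; V(2,2) = 0.000000
Backward induction: V(k, i) = exp(-r*dt) * [p * V(k+1, i) + (1-p) * V(k+1, i+1)]; then take max(V_cont, immediate exercise) for American.
  V(1,0) = exp(-r*dt) * [p*0.519822 + (1-p)*0.050000] = 0.273795; exercise = 0.261592; V(1,0) = max -> 0.273795
  V(1,1) = exp(-r*dt) * [p*0.050000 + (1-p)*0.000000] = 0.023888; exercise = 0.000000; V(1,1) = max -> 0.023888
  V(0,0) = exp(-r*dt) * [p*0.273795 + (1-p)*0.023888] = 0.142965; exercise = 0.050000; V(0,0) = max -> 0.142965

Answer: Price = V(0,0) = 0.1430


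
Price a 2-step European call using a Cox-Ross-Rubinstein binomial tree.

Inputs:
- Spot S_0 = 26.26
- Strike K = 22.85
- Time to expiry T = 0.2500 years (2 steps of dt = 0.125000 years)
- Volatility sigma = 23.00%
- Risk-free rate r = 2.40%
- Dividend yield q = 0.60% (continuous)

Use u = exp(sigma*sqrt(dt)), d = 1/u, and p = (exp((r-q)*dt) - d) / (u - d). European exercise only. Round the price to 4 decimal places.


Answer: Price = V(0,0) = 3.6429

Derivation:
dt = T/N = 0.125000
u = exp(sigma*sqrt(dt)) = 1.084715; d = 1/u = 0.921901
p = (exp((r-q)*dt) - d) / (u - d) = 0.493517
Discount per step: exp(-r*dt) = 0.997004
Stock lattice S(k, i) with i counting down-moves:
  k=0: S(0,0) = 26.2600
  k=1: S(1,0) = 28.4846; S(1,1) = 24.2091
  k=2: S(2,0) = 30.8977; S(2,1) = 26.2600; S(2,2) = 22.3184
Terminal payoffs V(N, i) = max(S_T - K, 0):
  V(2,0) = 8.047690; V(2,1) = 3.410000; V(2,2) = 0.000000
Backward induction: V(k, i) = exp(-r*dt) * [p * V(k+1, i) + (1-p) * V(k+1, i+1)].
  V(1,0) = exp(-r*dt) * [p*8.047690 + (1-p)*3.410000] = 5.681708
  V(1,1) = exp(-r*dt) * [p*3.410000 + (1-p)*0.000000] = 1.677852
  V(0,0) = exp(-r*dt) * [p*5.681708 + (1-p)*1.677852] = 3.642877


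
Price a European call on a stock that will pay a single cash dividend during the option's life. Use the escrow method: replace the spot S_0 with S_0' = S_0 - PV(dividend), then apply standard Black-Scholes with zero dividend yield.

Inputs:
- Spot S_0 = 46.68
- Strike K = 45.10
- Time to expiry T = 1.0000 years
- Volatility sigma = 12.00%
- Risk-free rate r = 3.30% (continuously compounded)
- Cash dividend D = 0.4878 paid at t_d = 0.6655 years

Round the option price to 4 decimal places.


PV(D) = D * exp(-r * t_d) = 0.4878 * 0.97827790 = 0.47720396
S_0' = S_0 - PV(D) = 46.6800 - 0.47720396 = 46.20279604
d1 = (ln(S_0'/K) + (r + sigma^2/2)*T) / (sigma*sqrt(T)) = 0.53631725
d2 = d1 - sigma*sqrt(T) = 0.41631725
exp(-rT) = 0.96753856
N(d1) = 0.70413034; N(d2) = 0.66141106
C = S_0' * N(d1) - K * exp(-rT) * N(d2) = 46.20279604 * 0.70413034 - 45.1000 * 0.96753856 * 0.66141106 = 3.6715

Answer: Price = 3.6715


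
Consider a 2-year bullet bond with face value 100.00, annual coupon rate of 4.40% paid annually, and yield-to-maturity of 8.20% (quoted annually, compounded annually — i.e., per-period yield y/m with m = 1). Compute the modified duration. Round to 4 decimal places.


Coupon per period c = face * coupon_rate / m = 4.400000
Periods per year m = 1; per-period yield y/m = 0.082000
Number of cashflows N = 2
Cashflows (t years, CF_t, discount factor 1/(1+y/m)^(m*t), PV):
  t = 1.0000: CF_t = 4.400000, DF = 0.924214, PV = 4.066543
  t = 2.0000: CF_t = 104.400000, DF = 0.854172, PV = 89.175587
Price P = sum_t PV_t = 93.242131
First compute Macaulay numerator sum_t t * PV_t:
  t * PV_t at t = 1.0000: 4.066543
  t * PV_t at t = 2.0000: 178.351174
Macaulay duration D = 182.417718 / 93.242131 = 1.956387
Modified duration = D / (1 + y/m) = 1.956387 / (1 + 0.082000) = 1.808121

Answer: Modified duration = 1.8081


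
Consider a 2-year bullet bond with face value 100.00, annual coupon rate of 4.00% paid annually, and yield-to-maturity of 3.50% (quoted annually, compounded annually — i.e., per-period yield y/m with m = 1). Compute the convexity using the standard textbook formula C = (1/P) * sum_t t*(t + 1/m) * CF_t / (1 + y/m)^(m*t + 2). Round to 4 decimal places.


Coupon per period c = face * coupon_rate / m = 4.000000
Periods per year m = 1; per-period yield y/m = 0.035000
Number of cashflows N = 2
Cashflows (t years, CF_t, discount factor 1/(1+y/m)^(m*t), PV):
  t = 1.0000: CF_t = 4.000000, DF = 0.966184, PV = 3.864734
  t = 2.0000: CF_t = 104.000000, DF = 0.933511, PV = 97.085113
Price P = sum_t PV_t = 100.949847
Convexity numerator sum_t t*(t + 1/m) * CF_t / (1+y/m)^(m*t + 2):
  t = 1.0000: term = 7.215542
  t = 2.0000: term = 543.779950
Convexity = (1/P) * sum = 550.995492 / 100.949847 = 5.458111

Answer: Convexity = 5.4581


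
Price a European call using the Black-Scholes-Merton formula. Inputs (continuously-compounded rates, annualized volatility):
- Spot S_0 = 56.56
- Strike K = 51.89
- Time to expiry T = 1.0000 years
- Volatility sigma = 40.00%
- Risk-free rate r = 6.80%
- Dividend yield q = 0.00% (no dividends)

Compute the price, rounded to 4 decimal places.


d1 = (ln(S/K) + (r - q + 0.5*sigma^2) * T) / (sigma * sqrt(T)) = 0.58543982
d2 = d1 - sigma * sqrt(T) = 0.18543982
exp(-rT) = 0.93426047; exp(-qT) = 1.00000000
C = S_0 * exp(-qT) * N(d1) - K * exp(-rT) * N(d2)
N(d1) = 0.72087399; N(d2) = 0.57355796
C = 56.5600 * 1.00000000 * 0.72087399 - 51.8900 * 0.93426047 * 0.57355796 = 12.9672

Answer: Price = 12.9672


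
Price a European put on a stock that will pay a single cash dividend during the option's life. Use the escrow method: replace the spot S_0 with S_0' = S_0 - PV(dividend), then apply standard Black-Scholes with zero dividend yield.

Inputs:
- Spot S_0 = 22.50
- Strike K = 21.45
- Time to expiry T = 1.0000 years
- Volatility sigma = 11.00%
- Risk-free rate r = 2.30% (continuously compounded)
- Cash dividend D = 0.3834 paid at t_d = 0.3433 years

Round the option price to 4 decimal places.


PV(D) = D * exp(-r * t_d) = 0.3834 * 0.99213519 = 0.38038463
S_0' = S_0 - PV(D) = 22.5000 - 0.38038463 = 22.11961537
d1 = (ln(S_0'/K) + (r + sigma^2/2)*T) / (sigma*sqrt(T)) = 0.54354675
d2 = d1 - sigma*sqrt(T) = 0.43354675
exp(-rT) = 0.97726248
N(-d1) = 0.29337671; N(-d2) = 0.33230880
P = K * exp(-rT) * N(-d2) - S_0' * N(-d1) = 21.4500 * 0.97726248 * 0.33230880 - 22.11961537 * 0.29337671 = 0.4766

Answer: Price = 0.4766


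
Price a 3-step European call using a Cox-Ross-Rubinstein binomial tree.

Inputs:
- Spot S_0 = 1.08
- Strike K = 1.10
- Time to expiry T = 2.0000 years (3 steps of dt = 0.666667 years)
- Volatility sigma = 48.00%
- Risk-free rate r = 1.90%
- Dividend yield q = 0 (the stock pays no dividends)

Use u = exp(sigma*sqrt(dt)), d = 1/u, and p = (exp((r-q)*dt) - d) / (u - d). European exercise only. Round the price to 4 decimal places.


Answer: Price = V(0,0) = 0.3169

Derivation:
dt = T/N = 0.666667
u = exp(sigma*sqrt(dt)) = 1.479817; d = 1/u = 0.675759
p = (exp((r-q)*dt) - d) / (u - d) = 0.419109
Discount per step: exp(-r*dt) = 0.987413
Stock lattice S(k, i) with i counting down-moves:
  k=0: S(0,0) = 1.0800
  k=1: S(1,0) = 1.5982; S(1,1) = 0.7298
  k=2: S(2,0) = 2.3650; S(2,1) = 1.0800; S(2,2) = 0.4932
  k=3: S(3,0) = 3.4998; S(3,1) = 1.5982; S(3,2) = 0.7298; S(3,3) = 0.3333
Terminal payoffs V(N, i) = max(S_T - K, 0):
  V(3,0) = 2.399836; V(3,1) = 0.498202; V(3,2) = 0.000000; V(3,3) = 0.000000
Backward induction: V(k, i) = exp(-r*dt) * [p * V(k+1, i) + (1-p) * V(k+1, i+1)].
  V(2,0) = exp(-r*dt) * [p*2.399836 + (1-p)*0.498202] = 1.278892
  V(2,1) = exp(-r*dt) * [p*0.498202 + (1-p)*0.000000] = 0.206173
  V(2,2) = exp(-r*dt) * [p*0.000000 + (1-p)*0.000000] = 0.000000
  V(1,0) = exp(-r*dt) * [p*1.278892 + (1-p)*0.206173] = 0.647506
  V(1,1) = exp(-r*dt) * [p*0.206173 + (1-p)*0.000000] = 0.085321
  V(0,0) = exp(-r*dt) * [p*0.647506 + (1-p)*0.085321] = 0.316898


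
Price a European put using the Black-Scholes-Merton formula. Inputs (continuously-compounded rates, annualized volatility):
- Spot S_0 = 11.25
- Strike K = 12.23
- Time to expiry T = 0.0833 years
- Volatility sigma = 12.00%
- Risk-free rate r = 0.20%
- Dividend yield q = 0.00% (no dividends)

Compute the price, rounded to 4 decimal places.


d1 = (ln(S/K) + (r - q + 0.5*sigma^2) * T) / (sigma * sqrt(T)) = -2.38948006
d2 = d1 - sigma * sqrt(T) = -2.42411415
exp(-rT) = 0.99983341; exp(-qT) = 1.00000000
P = K * exp(-rT) * N(-d2) - S_0 * exp(-qT) * N(-d1)
N(-d1) = 0.99156388; N(-d2) = 0.99232711
P = 12.2300 * 0.99983341 * 0.99232711 - 11.2500 * 1.00000000 * 0.99156388 = 0.9790

Answer: Price = 0.9790


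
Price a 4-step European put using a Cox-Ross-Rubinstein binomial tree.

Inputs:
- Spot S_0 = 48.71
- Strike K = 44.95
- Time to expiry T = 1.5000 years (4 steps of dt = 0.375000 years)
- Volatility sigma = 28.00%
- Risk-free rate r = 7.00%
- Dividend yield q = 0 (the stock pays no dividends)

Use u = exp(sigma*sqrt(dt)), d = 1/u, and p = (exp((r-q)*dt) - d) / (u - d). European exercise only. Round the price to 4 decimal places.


dt = T/N = 0.375000
u = exp(sigma*sqrt(dt)) = 1.187042; d = 1/u = 0.842430
p = (exp((r-q)*dt) - d) / (u - d) = 0.534420
Discount per step: exp(-r*dt) = 0.974092
Stock lattice S(k, i) with i counting down-moves:
  k=0: S(0,0) = 48.7100
  k=1: S(1,0) = 57.8208; S(1,1) = 41.0348
  k=2: S(2,0) = 68.6357; S(2,1) = 48.7100; S(2,2) = 34.5689
  k=3: S(3,0) = 81.4734; S(3,1) = 57.8208; S(3,2) = 41.0348; S(3,3) = 29.1219
  k=4: S(4,0) = 96.7124; S(4,1) = 68.6357; S(4,2) = 48.7100; S(4,3) = 34.5689; S(4,4) = 24.5332
Terminal payoffs V(N, i) = max(K - S_T, 0):
  V(4,0) = 0.000000; V(4,1) = 0.000000; V(4,2) = 0.000000; V(4,3) = 10.381053; V(4,4) = 20.416802
Backward induction: V(k, i) = exp(-r*dt) * [p * V(k+1, i) + (1-p) * V(k+1, i+1)].
  V(3,0) = exp(-r*dt) * [p*0.000000 + (1-p)*0.000000] = 0.000000
  V(3,1) = exp(-r*dt) * [p*0.000000 + (1-p)*0.000000] = 0.000000
  V(3,2) = exp(-r*dt) * [p*0.000000 + (1-p)*10.381053] = 4.707990
  V(3,3) = exp(-r*dt) * [p*10.381053 + (1-p)*20.416802] = 14.663484
  V(2,0) = exp(-r*dt) * [p*0.000000 + (1-p)*0.000000] = 0.000000
  V(2,1) = exp(-r*dt) * [p*0.000000 + (1-p)*4.707990] = 2.135156
  V(2,2) = exp(-r*dt) * [p*4.707990 + (1-p)*14.663484] = 9.101005
  V(1,0) = exp(-r*dt) * [p*0.000000 + (1-p)*2.135156] = 0.968331
  V(1,1) = exp(-r*dt) * [p*2.135156 + (1-p)*9.101005] = 5.238972
  V(0,0) = exp(-r*dt) * [p*0.968331 + (1-p)*5.238972] = 2.880054

Answer: Price = V(0,0) = 2.8801


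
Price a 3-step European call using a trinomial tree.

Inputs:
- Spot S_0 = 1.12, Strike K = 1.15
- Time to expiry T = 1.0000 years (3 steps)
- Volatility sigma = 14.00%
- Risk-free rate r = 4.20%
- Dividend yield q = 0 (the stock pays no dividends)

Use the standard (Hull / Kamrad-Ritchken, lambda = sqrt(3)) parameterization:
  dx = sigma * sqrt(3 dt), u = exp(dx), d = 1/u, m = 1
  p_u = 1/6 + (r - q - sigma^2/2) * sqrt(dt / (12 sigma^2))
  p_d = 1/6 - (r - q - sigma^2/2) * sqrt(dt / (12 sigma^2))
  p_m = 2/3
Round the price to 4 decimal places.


Answer: Price = V(0,0) = 0.0697

Derivation:
dt = T/N = 0.333333; dx = sigma*sqrt(3*dt) = 0.140000
u = exp(dx) = 1.150274; d = 1/u = 0.869358
p_u = 0.205000, p_m = 0.666667, p_d = 0.128333
Discount per step: exp(-r*dt) = 0.986098
Stock lattice S(k, j) with j the centered position index:
  k=0: S(0,+0) = 1.1200
  k=1: S(1,-1) = 0.9737; S(1,+0) = 1.1200; S(1,+1) = 1.2883
  k=2: S(2,-2) = 0.8465; S(2,-1) = 0.9737; S(2,+0) = 1.1200; S(2,+1) = 1.2883; S(2,+2) = 1.4819
  k=3: S(3,-3) = 0.7359; S(3,-2) = 0.8465; S(3,-1) = 0.9737; S(3,+0) = 1.1200; S(3,+1) = 1.2883; S(3,+2) = 1.4819; S(3,+3) = 1.7046
Terminal payoffs V(N, j) = max(S_T - K, 0):
  V(3,-3) = 0.000000; V(3,-2) = 0.000000; V(3,-1) = 0.000000; V(3,+0) = 0.000000; V(3,+1) = 0.138307; V(3,+2) = 0.331905; V(3,+3) = 0.554597
Backward induction: V(k, j) = exp(-r*dt) * [p_u * V(k+1, j+1) + p_m * V(k+1, j) + p_d * V(k+1, j-1)]
  V(2,-2) = exp(-r*dt) * [p_u*0.000000 + p_m*0.000000 + p_d*0.000000] = 0.000000
  V(2,-1) = exp(-r*dt) * [p_u*0.000000 + p_m*0.000000 + p_d*0.000000] = 0.000000
  V(2,+0) = exp(-r*dt) * [p_u*0.138307 + p_m*0.000000 + p_d*0.000000] = 0.027959
  V(2,+1) = exp(-r*dt) * [p_u*0.331905 + p_m*0.138307 + p_d*0.000000] = 0.158017
  V(2,+2) = exp(-r*dt) * [p_u*0.554597 + p_m*0.331905 + p_d*0.138307] = 0.347808
  V(1,-1) = exp(-r*dt) * [p_u*0.027959 + p_m*0.000000 + p_d*0.000000] = 0.005652
  V(1,+0) = exp(-r*dt) * [p_u*0.158017 + p_m*0.027959 + p_d*0.000000] = 0.050323
  V(1,+1) = exp(-r*dt) * [p_u*0.347808 + p_m*0.158017 + p_d*0.027959] = 0.177728
  V(0,+0) = exp(-r*dt) * [p_u*0.177728 + p_m*0.050323 + p_d*0.005652] = 0.069725


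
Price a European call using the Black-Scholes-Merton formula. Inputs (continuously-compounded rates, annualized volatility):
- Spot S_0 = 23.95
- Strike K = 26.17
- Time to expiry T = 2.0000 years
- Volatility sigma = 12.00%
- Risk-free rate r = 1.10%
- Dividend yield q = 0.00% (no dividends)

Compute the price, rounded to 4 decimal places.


Answer: Price = 0.9773

Derivation:
d1 = (ln(S/K) + (r - q + 0.5*sigma^2) * T) / (sigma * sqrt(T)) = -0.30785893
d2 = d1 - sigma * sqrt(T) = -0.47756456
exp(-rT) = 0.97824024; exp(-qT) = 1.00000000
C = S_0 * exp(-qT) * N(d1) - K * exp(-rT) * N(d2)
N(d1) = 0.37909484; N(d2) = 0.31648008
C = 23.9500 * 1.00000000 * 0.37909484 - 26.1700 * 0.97824024 * 0.31648008 = 0.9773


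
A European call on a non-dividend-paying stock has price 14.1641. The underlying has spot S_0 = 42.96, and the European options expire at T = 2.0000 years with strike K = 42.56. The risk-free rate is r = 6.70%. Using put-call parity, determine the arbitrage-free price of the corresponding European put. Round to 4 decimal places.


Answer: Put price = 8.4267

Derivation:
Put-call parity: C - P = S_0 * exp(-qT) - K * exp(-rT).
S_0 * exp(-qT) = 42.9600 * 1.00000000 = 42.96000000
K * exp(-rT) = 42.5600 * 0.87459006 = 37.22255315
P = C - S*exp(-qT) + K*exp(-rT)
P = 14.1641 - 42.96000000 + 37.22255315 = 8.4267


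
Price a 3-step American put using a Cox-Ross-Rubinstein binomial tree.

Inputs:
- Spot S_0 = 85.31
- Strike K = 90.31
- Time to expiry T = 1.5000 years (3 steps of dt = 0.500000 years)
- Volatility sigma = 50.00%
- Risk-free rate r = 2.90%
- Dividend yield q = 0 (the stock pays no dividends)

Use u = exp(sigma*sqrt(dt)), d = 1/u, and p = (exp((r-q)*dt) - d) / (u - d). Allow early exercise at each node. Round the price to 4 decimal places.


Answer: Price = V(0,0) = 23.1880

Derivation:
dt = T/N = 0.500000
u = exp(sigma*sqrt(dt)) = 1.424119; d = 1/u = 0.702189
p = (exp((r-q)*dt) - d) / (u - d) = 0.432752
Discount per step: exp(-r*dt) = 0.985605
Stock lattice S(k, i) with i counting down-moves:
  k=0: S(0,0) = 85.3100
  k=1: S(1,0) = 121.4916; S(1,1) = 59.9037
  k=2: S(2,0) = 173.0185; S(2,1) = 85.3100; S(2,2) = 42.0637
  k=3: S(3,0) = 246.3989; S(3,1) = 121.4916; S(3,2) = 59.9037; S(3,3) = 29.5366
Terminal payoffs V(N, i) = max(K - S_T, 0):
  V(3,0) = 0.000000; V(3,1) = 0.000000; V(3,2) = 30.406299; V(3,3) = 60.773361
Backward induction: V(k, i) = exp(-r*dt) * [p * V(k+1, i) + (1-p) * V(k+1, i+1)]; then take max(V_cont, immediate exercise) for American.
  V(2,0) = exp(-r*dt) * [p*0.000000 + (1-p)*0.000000] = 0.000000; exercise = 0.000000; V(2,0) = max -> 0.000000
  V(2,1) = exp(-r*dt) * [p*0.000000 + (1-p)*30.406299] = 16.999611; exercise = 5.000000; V(2,1) = max -> 16.999611
  V(2,2) = exp(-r*dt) * [p*30.406299 + (1-p)*60.773361] = 46.946263; exercise = 48.246310; V(2,2) = max -> 48.246310
  V(1,0) = exp(-r*dt) * [p*0.000000 + (1-p)*16.999611] = 9.504175; exercise = 0.000000; V(1,0) = max -> 9.504175
  V(1,1) = exp(-r*dt) * [p*16.999611 + (1-p)*48.246310] = 34.224359; exercise = 30.406299; V(1,1) = max -> 34.224359
  V(0,0) = exp(-r*dt) * [p*9.504175 + (1-p)*34.224359] = 23.187966; exercise = 5.000000; V(0,0) = max -> 23.187966


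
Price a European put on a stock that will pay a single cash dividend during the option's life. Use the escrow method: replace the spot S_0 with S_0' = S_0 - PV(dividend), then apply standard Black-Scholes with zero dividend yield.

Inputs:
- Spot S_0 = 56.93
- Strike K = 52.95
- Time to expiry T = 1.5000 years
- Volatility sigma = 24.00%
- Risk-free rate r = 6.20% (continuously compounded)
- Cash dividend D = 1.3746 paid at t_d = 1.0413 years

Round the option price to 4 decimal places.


Answer: Price = 3.0664

Derivation:
PV(D) = D * exp(-r * t_d) = 1.3746 * 0.93747930 = 1.28865905
S_0' = S_0 - PV(D) = 56.9300 - 1.28865905 = 55.64134095
d1 = (ln(S_0'/K) + (r + sigma^2/2)*T) / (sigma*sqrt(T)) = 0.63203094
d2 = d1 - sigma*sqrt(T) = 0.33809217
exp(-rT) = 0.91119350
N(-d1) = 0.26368333; N(-d2) = 0.36764687
P = K * exp(-rT) * N(-d2) - S_0' * N(-d1) = 52.9500 * 0.91119350 * 0.36764687 - 55.64134095 * 0.26368333 = 3.0664


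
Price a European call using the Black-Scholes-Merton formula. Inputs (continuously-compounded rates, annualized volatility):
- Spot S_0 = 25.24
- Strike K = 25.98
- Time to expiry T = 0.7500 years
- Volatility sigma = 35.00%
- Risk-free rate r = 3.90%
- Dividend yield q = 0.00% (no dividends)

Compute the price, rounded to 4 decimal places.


d1 = (ln(S/K) + (r - q + 0.5*sigma^2) * T) / (sigma * sqrt(T)) = 0.15271913
d2 = d1 - sigma * sqrt(T) = -0.15038976
exp(-rT) = 0.97117364; exp(-qT) = 1.00000000
C = S_0 * exp(-qT) * N(d1) - K * exp(-rT) * N(d2)
N(d1) = 0.56069011; N(d2) = 0.44022856
C = 25.2400 * 1.00000000 * 0.56069011 - 25.9800 * 0.97117364 * 0.44022856 = 3.0444

Answer: Price = 3.0444


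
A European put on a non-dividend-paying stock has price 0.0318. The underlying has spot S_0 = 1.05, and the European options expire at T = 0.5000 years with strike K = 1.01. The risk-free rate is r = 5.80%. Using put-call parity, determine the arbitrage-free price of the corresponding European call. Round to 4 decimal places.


Put-call parity: C - P = S_0 * exp(-qT) - K * exp(-rT).
S_0 * exp(-qT) = 1.0500 * 1.00000000 = 1.05000000
K * exp(-rT) = 1.0100 * 0.97141646 = 0.98113063
C = P + S*exp(-qT) - K*exp(-rT)
C = 0.0318 + 1.05000000 - 0.98113063 = 0.1007

Answer: Call price = 0.1007


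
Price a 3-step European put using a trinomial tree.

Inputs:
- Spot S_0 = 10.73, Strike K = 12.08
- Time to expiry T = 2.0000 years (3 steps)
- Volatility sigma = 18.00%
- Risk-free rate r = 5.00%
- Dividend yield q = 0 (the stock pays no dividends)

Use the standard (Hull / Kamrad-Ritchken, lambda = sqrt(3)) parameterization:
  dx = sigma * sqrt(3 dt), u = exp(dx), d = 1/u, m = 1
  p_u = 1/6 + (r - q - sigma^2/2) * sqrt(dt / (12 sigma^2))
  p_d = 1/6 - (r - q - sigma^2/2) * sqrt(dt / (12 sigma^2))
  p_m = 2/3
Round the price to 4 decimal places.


dt = T/N = 0.666667; dx = sigma*sqrt(3*dt) = 0.254558
u = exp(dx) = 1.289892; d = 1/u = 0.775259
p_u = 0.210926, p_m = 0.666667, p_d = 0.122407
Discount per step: exp(-r*dt) = 0.967216
Stock lattice S(k, j) with j the centered position index:
  k=0: S(0,+0) = 10.7300
  k=1: S(1,-1) = 8.3185; S(1,+0) = 10.7300; S(1,+1) = 13.8405
  k=2: S(2,-2) = 6.4490; S(2,-1) = 8.3185; S(2,+0) = 10.7300; S(2,+1) = 13.8405; S(2,+2) = 17.8528
  k=3: S(3,-3) = 4.9997; S(3,-2) = 6.4490; S(3,-1) = 8.3185; S(3,+0) = 10.7300; S(3,+1) = 13.8405; S(3,+2) = 17.8528; S(3,+3) = 23.0282
Terminal payoffs V(N, j) = max(K - S_T, 0):
  V(3,-3) = 7.080348; V(3,-2) = 5.630990; V(3,-1) = 3.761474; V(3,+0) = 1.350000; V(3,+1) = 0.000000; V(3,+2) = 0.000000; V(3,+3) = 0.000000
Backward induction: V(k, j) = exp(-r*dt) * [p_u * V(k+1, j+1) + p_m * V(k+1, j) + p_d * V(k+1, j-1)]
  V(2,-2) = exp(-r*dt) * [p_u*3.761474 + p_m*5.630990 + p_d*7.080348] = 5.236577
  V(2,-1) = exp(-r*dt) * [p_u*1.350000 + p_m*3.761474 + p_d*5.630990] = 3.367530
  V(2,+0) = exp(-r*dt) * [p_u*0.000000 + p_m*1.350000 + p_d*3.761474] = 1.315831
  V(2,+1) = exp(-r*dt) * [p_u*0.000000 + p_m*0.000000 + p_d*1.350000] = 0.159832
  V(2,+2) = exp(-r*dt) * [p_u*0.000000 + p_m*0.000000 + p_d*0.000000] = 0.000000
  V(1,-1) = exp(-r*dt) * [p_u*1.315831 + p_m*3.367530 + p_d*5.236577] = 3.059843
  V(1,+0) = exp(-r*dt) * [p_u*0.159832 + p_m*1.315831 + p_d*3.367530] = 1.279765
  V(1,+1) = exp(-r*dt) * [p_u*0.000000 + p_m*0.159832 + p_d*1.315831] = 0.258848
  V(0,+0) = exp(-r*dt) * [p_u*0.258848 + p_m*1.279765 + p_d*3.059843] = 1.240281

Answer: Price = V(0,0) = 1.2403
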